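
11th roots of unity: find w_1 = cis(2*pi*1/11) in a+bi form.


Angle = 360*1/11 = 32.7273°
a = cos(32.7273°) = 0.8413
b = sin(32.7273°) = 0.5406

0.8413 + 0.5406i


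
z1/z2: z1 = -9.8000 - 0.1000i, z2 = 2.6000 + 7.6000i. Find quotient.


Conjugate of z2 = 2.6000 - 7.6000i
Numerator: (-9.8000 - 0.1000i)(2.6000 - 7.6000i) = -26.2400 + 74.2200i
Denominator: 2.6^2 + 7.6^2 = 64.52
Result = (-26.2400 + 74.2200i)/64.52

-0.4067 + 1.1503i


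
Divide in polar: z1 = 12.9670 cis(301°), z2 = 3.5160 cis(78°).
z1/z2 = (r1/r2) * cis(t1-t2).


r = 12.9670 / 3.5160 = 3.6880
theta = 301° - 78° = 223° = 223° (mod 360)

3.6880 cis(223°)


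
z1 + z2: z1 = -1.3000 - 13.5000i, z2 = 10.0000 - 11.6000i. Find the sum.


Real: -1.3 + 10 = 8.7
Imag: -13.5 - 11.6 = -25.1

8.7000 - 25.1000i


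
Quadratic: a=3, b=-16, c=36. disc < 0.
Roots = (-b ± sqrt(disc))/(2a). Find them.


disc = (-16)^2 - 4*3*36 = 256 - 432 = -176
sqrt(|disc|) = sqrt(176) = 13.2665
Real part = 16/(2*3) = 2.6667
Imag part = 13.2665/(2*3) = 2.2111

2.6667 ± 2.2111i


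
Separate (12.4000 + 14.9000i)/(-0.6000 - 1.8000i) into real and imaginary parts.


Multiply by conjugate: (12.4000 + 14.9000i)(-0.6000 + 1.8000i) / ((-0.6)^2 + (-1.8)^2)
Numerator real = 12.4*(-0.6) + 14.9*(-1.8) = -34.26
Numerator imag = 14.9*(-0.6) - 12.4*(-1.8) = 13.38
Denominator = 3.6
Re(z) = -34.26/3.6 = -9.5167
Im(z) = 13.38/3.6 = 3.7167

Re(z) = -9.5167, Im(z) = 3.7167


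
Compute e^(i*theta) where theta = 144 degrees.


cos(144°) = -0.8090
sin(144°) = 0.5878

e^(i*144°) = -0.8090 + 0.5878i


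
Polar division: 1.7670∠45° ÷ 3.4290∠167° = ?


r = 1.7670 / 3.4290 = 0.5153
theta = 45° - 167° = -122° = 238° (mod 360)

0.5153 cis(238°)


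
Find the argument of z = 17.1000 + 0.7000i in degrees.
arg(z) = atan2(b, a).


Re = 17.1, Im = 0.7
arg = atan2(0.7, 17.1) = 2.3441 degrees

arg(z) = 2.3441 degrees


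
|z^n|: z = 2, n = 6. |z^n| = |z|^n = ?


|z| = sqrt(4+0) = sqrt(4) = 2
|z^6| = |z|^6 = 2^6 = 64

|z^6| = 64


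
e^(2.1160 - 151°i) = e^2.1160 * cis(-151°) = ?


e^2.1160 = 8.2979
cos(-151°) = -0.87462
sin(-151°) = -0.48481
Real = 8.2979*(-0.87462) = -7.2575
Imag = 8.2979*(-0.48481) = -4.0229

-7.2575 - 4.0229i


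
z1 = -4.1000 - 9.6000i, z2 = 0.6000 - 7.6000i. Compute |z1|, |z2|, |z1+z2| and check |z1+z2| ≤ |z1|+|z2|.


|z1| = sqrt((-4.1)^2 + (-9.6)^2) = sqrt(108.97) = 10.4389
|z2| = sqrt(0.6^2 + (-7.6)^2) = sqrt(58.12) = 7.6236
z1+z2 = -3.5000 - 17.2000i
|z1+z2| = sqrt(308.09) = 17.5525
|z1|+|z2| = 10.4389 + 7.6236 = 18.0625

|z1+z2| = 17.5525 ≤ |z1|+|z2| = 18.0625 (verified)


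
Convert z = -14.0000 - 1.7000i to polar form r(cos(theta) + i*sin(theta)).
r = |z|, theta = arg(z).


r = sqrt(196+2.89) = sqrt(198.89) = 14.1028
theta = atan2(-1.7, -14) = -173.0766 degrees

r = 14.1028, theta = -173.0766 degrees


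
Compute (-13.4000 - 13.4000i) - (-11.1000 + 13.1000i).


Real: -13.4 + 11.1 = -2.3
Imag: -13.4 - 13.1 = -26.5

-2.3000 - 26.5000i


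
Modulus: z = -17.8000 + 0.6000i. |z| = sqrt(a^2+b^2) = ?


|z| = sqrt((-17.8)^2 + 0.6^2) = sqrt(316.84 + 0.36) = sqrt(317.2) = 17.8101

|z| = 17.8101


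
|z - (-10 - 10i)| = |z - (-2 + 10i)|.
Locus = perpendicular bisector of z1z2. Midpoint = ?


Equal distances means the locus is the perpendicular bisector of z1 and z2.
Midpoint = ((-10+(-2))/2, (-10+10)/2) = (-6.0000, 0)

Perpendicular bisector through (-6.0000, 0)


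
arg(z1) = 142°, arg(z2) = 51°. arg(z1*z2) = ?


arg(z1*z2) = 142° + 51° = 193°
Normalized to (-180°, 180°]: -167°

-167°


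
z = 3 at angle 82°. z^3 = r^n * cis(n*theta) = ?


r^3 = 3^3 = 27
n*theta = 3*82° = 246° = 246° (mod 360)
a = 27*cos(246°) = -10.9819
b = 27*sin(246°) = -24.6657

27 cis(246°) = -10.9819 - 24.6657i


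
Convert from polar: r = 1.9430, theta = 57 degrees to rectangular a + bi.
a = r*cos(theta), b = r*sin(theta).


a = 1.9430*cos(57°) = 1.9430*0.5446 = 1.0582
b = 1.9430*sin(57°) = 1.9430*0.83867 = 1.6295

1.0582 + 1.6295i


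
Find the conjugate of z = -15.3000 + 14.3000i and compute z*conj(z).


z_bar = -15.3000 - 14.3000i
z*z_bar = (-15.3)^2 + 14.3^2 = 234.09 + 204.49 = 438.58

z_bar = -15.3000 - 14.3000i, z*z_bar = 438.58


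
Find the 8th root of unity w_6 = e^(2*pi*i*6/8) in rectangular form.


Angle = 360*6/8 = 270°
a = cos(270°) = 0
b = sin(270°) = -1.0000

0 - 1.0000i


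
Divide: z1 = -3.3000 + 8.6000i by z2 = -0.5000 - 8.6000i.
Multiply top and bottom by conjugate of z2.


Conjugate of z2 = -0.5000 + 8.6000i
Numerator: (-3.3000 + 8.6000i)(-0.5000 + 8.6000i) = -72.3100 - 32.6800i
Denominator: (-0.5)^2 + (-8.6)^2 = 74.21
Result = (-72.3100 - 32.6800i)/74.21

-0.9744 - 0.4404i


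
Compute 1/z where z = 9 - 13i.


|z|^2 = 81+169 = 250
1/z = (9 + 13i)/250

1/z = 0.0360 + 0.0520i


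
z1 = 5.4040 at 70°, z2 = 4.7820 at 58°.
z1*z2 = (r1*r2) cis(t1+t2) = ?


r = 5.4040 * 4.7820 = 25.8419
theta = 70° + 58° = 128° = 128° (mod 360)

25.8419 cis(128°)


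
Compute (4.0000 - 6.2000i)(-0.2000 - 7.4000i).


Real = 4*(-0.2) - (-6.2)*(-7.4) = -0.8 - 45.88 = -46.68
Imag = 4*(-7.4) - (0.2)*(-6.2) = -29.6 + 1.24 = -28.36

-46.6800 - 28.3600i


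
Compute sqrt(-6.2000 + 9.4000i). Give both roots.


|z| = sqrt(38.44+88.36) = 11.2606
sqrt((|z|+a)/2) = sqrt((11.2606+(-6.2))/2) = sqrt(2.5303) = 1.5907
sqrt((|z|-a)/2) = sqrt((11.2606-(-6.2))/2) = sqrt(8.7303) = 2.9547

±(1.5907 + 2.9547i) i.e. 1.5907 + 2.9547i and -1.5907 - 2.9547i


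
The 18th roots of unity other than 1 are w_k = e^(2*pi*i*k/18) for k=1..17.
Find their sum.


With w = e^(2*pi*i/18), all 18 of the 18th roots of unity w^0 = 1, w, ..., w^(17) sum to 0: 1 + w + ... + w^(17) = (1 - w^18)/(1 - w) = 0 since w^18 = 1, w ≠ 1.
Removing the root 1: w + w^2 + ... + w^(17) = 0 - 1 = -1

Sum = -1


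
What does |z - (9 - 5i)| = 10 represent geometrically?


|z - z0| = r is a circle with center z0 and radius r.
Center = (9, -5), radius = 10

Circle with center (9, -5) and radius 10


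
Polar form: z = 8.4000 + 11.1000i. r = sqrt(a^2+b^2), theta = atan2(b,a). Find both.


r = sqrt(70.56+123.21) = sqrt(193.77) = 13.9201
theta = atan2(11.1, 8.4) = 52.8831 degrees

r = 13.9201, theta = 52.8831 degrees


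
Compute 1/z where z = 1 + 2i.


|z|^2 = 1+4 = 5
1/z = (1 - 2i)/5

1/z = 0.2000 - 0.4000i


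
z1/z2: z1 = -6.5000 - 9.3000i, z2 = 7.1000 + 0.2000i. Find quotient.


Conjugate of z2 = 7.1000 - 0.2000i
Numerator: (-6.5000 - 9.3000i)(7.1000 - 0.2000i) = -48.0100 - 64.7300i
Denominator: 7.1^2 + 0.2^2 = 50.45
Result = (-48.0100 - 64.7300i)/50.45

-0.9516 - 1.2831i


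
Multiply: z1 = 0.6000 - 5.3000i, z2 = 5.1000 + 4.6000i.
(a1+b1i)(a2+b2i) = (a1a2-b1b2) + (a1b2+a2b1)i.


Real = 0.6*5.1 - (-5.3)*4.6 = 3.06 - (-24.38) = 27.44
Imag = 0.6*4.6 + 5.1*(-5.3) = 2.76 - (27.03) = -24.27

27.4400 - 24.2700i


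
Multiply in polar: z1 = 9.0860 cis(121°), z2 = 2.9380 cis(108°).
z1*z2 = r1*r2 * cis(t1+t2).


r = 9.0860 * 2.9380 = 26.6947
theta = 121° + 108° = 229° = 229° (mod 360)

26.6947 cis(229°)


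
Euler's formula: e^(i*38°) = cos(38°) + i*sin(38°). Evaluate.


cos(38°) = 0.7880
sin(38°) = 0.6157

e^(i*38°) = 0.7880 + 0.6157i


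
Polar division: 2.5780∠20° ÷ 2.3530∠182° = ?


r = 2.5780 / 2.3530 = 1.0956
theta = 20° - 182° = -162° = 198° (mod 360)

1.0956 cis(198°)


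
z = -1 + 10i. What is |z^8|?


|z| = sqrt(1+100) = sqrt(101) = 10.0499
|z^8| = |z|^8 = (sqrt(101))^8 = 101^4 = 104060401

|z^8| = 104060401


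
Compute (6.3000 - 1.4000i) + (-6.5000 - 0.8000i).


Real: 6.3 - 6.5 = -0.2
Imag: -1.4 - 0.8 = -2.2

-0.2000 - 2.2000i


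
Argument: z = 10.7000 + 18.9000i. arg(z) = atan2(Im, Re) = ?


Re = 10.7, Im = 18.9
arg = atan2(18.9, 10.7) = 60.4842 degrees

arg(z) = 60.4842 degrees


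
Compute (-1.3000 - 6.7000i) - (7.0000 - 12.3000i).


Real: -1.3 - 7 = -8.3
Imag: -6.7 + 12.3 = 5.6

-8.3000 + 5.6000i


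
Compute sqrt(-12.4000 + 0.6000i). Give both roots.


|z| = sqrt(153.76+0.36) = 12.4145
sqrt((|z|+a)/2) = sqrt((12.4145+(-12.4))/2) = sqrt(0.0073) = 0.0852
sqrt((|z|-a)/2) = sqrt((12.4145-(-12.4))/2) = sqrt(12.4073) = 3.5224

±(0.0852 + 3.5224i) i.e. 0.0852 + 3.5224i and -0.0852 - 3.5224i


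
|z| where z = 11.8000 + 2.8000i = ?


|z| = sqrt(11.8^2 + 2.8^2) = sqrt(139.24 + 7.84) = sqrt(147.08) = 12.1277

|z| = 12.1277


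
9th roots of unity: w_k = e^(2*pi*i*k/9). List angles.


The 9th roots of unity are cis(360k/9°) for k=0..8
Angle step = 360/9 = 40°
Primitive root: cis(40°)
Primitive root = 0.7660 + 0.6428i

9 roots at angles: 0°, 40°, 80°, 120°, 160°, 200°, 240°, 280°, 320°


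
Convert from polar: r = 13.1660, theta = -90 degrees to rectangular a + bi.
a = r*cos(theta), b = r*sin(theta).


a = 13.1660*cos(-90°) = 13.1660*0 = 0
b = 13.1660*sin(-90°) = 13.1660*(-1) = -13.1660

0 - 13.1660i


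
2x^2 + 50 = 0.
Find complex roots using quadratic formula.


disc = 0^2 - 4*2*50 = 0 - 400 = -400
sqrt(|disc|) = sqrt(400) = 20.0000
Real part = 0/(2*2) = 0
Imag part = 20.0000/(2*2) = 5.0000

0 ± 5.0000i


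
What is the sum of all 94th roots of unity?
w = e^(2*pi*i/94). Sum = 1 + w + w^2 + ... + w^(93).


The sum of all 94th roots of unity is 0.
Geometric series: (1 - w^94)/(1 - w) = (1-1)/(1-w) = 0 since w^94 = 1, w ≠ 1.
Alternatively: coefficient of z^93 in z^94 - 1 is 0.

0


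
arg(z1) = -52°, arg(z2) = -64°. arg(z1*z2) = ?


arg(z1*z2) = -52° - 64° = -116°
Normalized to (-180°, 180°]: -116°

-116°


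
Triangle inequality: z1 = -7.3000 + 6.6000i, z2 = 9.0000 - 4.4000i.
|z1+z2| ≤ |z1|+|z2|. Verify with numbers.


|z1| = sqrt((-7.3)^2 + 6.6^2) = sqrt(96.85) = 9.8412
|z2| = sqrt(9^2 + (-4.4)^2) = sqrt(100.36) = 10.0180
z1+z2 = 1.7000 + 2.2000i
|z1+z2| = sqrt(7.73) = 2.7803
|z1|+|z2| = 9.8412 + 10.0180 = 19.8592

|z1+z2| = 2.7803 ≤ |z1|+|z2| = 19.8592 (verified)


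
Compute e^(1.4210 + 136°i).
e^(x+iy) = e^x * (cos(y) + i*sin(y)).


e^1.4210 = 4.1413
cos(136°) = -0.71934
sin(136°) = 0.69466
Real = 4.1413*(-0.71934) = -2.9790
Imag = 4.1413*0.69466 = 2.8768

-2.9790 + 2.8768i


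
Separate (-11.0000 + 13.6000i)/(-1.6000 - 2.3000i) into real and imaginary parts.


Multiply by conjugate: (-11.0000 + 13.6000i)(-1.6000 + 2.3000i) / ((-1.6)^2 + (-2.3)^2)
Numerator real = -11*(-1.6) + 13.6*(-2.3) = -13.68
Numerator imag = 13.6*(-1.6) - (-11)*(-2.3) = -47.06
Denominator = 7.85
Re(z) = -13.68/7.85 = -1.7427
Im(z) = -47.06/7.85 = -5.9949

Re(z) = -1.7427, Im(z) = -5.9949


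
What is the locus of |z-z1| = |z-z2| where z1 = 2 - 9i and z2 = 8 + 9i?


Equal distances means the locus is the perpendicular bisector of z1 and z2.
Midpoint = ((2+8)/2, (-9+9)/2) = (5.0000, 0)

Perpendicular bisector through (5.0000, 0)


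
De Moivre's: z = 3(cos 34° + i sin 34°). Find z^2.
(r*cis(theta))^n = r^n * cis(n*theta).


r^2 = 3^2 = 9
n*theta = 2*34° = 68° = 68° (mod 360)
a = 9*cos(68°) = 3.3715
b = 9*sin(68°) = 8.3447

9 cis(68°) = 3.3715 + 8.3447i


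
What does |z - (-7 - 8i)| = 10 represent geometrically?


|z - z0| = r is a circle with center z0 and radius r.
Center = (-7, -8), radius = 10

Circle with center (-7, -8) and radius 10


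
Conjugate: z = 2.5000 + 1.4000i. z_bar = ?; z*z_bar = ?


z_bar = 2.5000 - 1.4000i
z*z_bar = 2.5^2 + 1.4^2 = 6.25 + 1.96 = 8.21

z_bar = 2.5000 - 1.4000i, z*z_bar = 8.21


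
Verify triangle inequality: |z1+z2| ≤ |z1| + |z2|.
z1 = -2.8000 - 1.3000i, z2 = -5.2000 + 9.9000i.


|z1| = sqrt((-2.8)^2 + (-1.3)^2) = sqrt(9.53) = 3.0871
|z2| = sqrt((-5.2)^2 + 9.9^2) = sqrt(125.05) = 11.1826
z1+z2 = -8.0000 + 8.6000i
|z1+z2| = sqrt(137.96) = 11.7456
|z1|+|z2| = 3.0871 + 11.1826 = 14.2697

|z1+z2| = 11.7456 ≤ |z1|+|z2| = 14.2697 (verified)


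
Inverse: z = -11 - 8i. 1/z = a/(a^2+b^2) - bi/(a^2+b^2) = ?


|z|^2 = 121+64 = 185
1/z = (-11 + 8i)/185

1/z = -0.0595 + 0.0432i


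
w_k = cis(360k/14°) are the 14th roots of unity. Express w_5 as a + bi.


Angle = 360*5/14 = 128.5714°
a = cos(128.5714°) = -0.6235
b = sin(128.5714°) = 0.7818

-0.6235 + 0.7818i


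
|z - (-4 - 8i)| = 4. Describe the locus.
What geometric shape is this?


|z - z0| = r is a circle with center z0 and radius r.
Center = (-4, -8), radius = 4

Circle with center (-4, -8) and radius 4


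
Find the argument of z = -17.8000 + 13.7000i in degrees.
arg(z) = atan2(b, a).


Re = -17.8, Im = 13.7
arg = atan2(13.7, -17.8) = 142.4159 degrees

arg(z) = 142.4159 degrees


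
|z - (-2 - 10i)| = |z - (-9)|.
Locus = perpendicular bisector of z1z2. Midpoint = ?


Equal distances means the locus is the perpendicular bisector of z1 and z2.
Midpoint = ((-2+(-9))/2, (-10+0)/2) = (-5.5000, -5.0000)

Perpendicular bisector through (-5.5000, -5.0000)


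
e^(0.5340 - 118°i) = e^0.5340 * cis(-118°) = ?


e^0.5340 = 1.70574
cos(-118°) = -0.4695
sin(-118°) = -0.88295
Real = 1.70574*(-0.4695) = -0.8008
Imag = 1.70574*(-0.88295) = -1.5061

-0.8008 - 1.5061i


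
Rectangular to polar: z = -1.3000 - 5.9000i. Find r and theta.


r = sqrt(1.69+34.81) = sqrt(36.5) = 6.0415
theta = atan2(-5.9, -1.3) = -102.4259 degrees

r = 6.0415, theta = -102.4259 degrees


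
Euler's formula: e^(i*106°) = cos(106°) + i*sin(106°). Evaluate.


cos(106°) = -0.2756
sin(106°) = 0.9613

e^(i*106°) = -0.2756 + 0.9613i


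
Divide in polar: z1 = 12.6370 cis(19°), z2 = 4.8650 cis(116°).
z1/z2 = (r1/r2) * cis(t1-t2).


r = 12.6370 / 4.8650 = 2.5975
theta = 19° - 116° = -97° = 263° (mod 360)

2.5975 cis(263°)


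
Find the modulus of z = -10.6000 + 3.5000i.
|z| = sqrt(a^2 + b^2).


|z| = sqrt((-10.6)^2 + 3.5^2) = sqrt(112.36 + 12.25) = sqrt(124.61) = 11.1629

|z| = 11.1629


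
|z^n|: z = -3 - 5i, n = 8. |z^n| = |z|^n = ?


|z| = sqrt(9+25) = sqrt(34) = 5.8310
|z^8| = |z|^8 = (sqrt(34))^8 = 34^4 = 1336336

|z^8| = 1336336


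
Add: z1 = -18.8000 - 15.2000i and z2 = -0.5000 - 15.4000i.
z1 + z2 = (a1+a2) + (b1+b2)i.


Real: -18.8 - 0.5 = -19.3
Imag: -15.2 - 15.4 = -30.6

-19.3000 - 30.6000i


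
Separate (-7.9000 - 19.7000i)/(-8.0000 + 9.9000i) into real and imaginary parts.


Multiply by conjugate: (-7.9000 - 19.7000i)(-8.0000 - 9.9000i) / ((-8)^2 + 9.9^2)
Numerator real = -7.9*(-8) - (19.7)*9.9 = -131.83
Numerator imag = -19.7*(-8) - (-7.9)*9.9 = 235.81
Denominator = 162.01
Re(z) = -131.83/162.01 = -0.8137
Im(z) = 235.81/162.01 = 1.4555

Re(z) = -0.8137, Im(z) = 1.4555


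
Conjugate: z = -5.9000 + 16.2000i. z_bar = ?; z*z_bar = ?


z_bar = -5.9000 - 16.2000i
z*z_bar = (-5.9)^2 + 16.2^2 = 34.81 + 262.44 = 297.25

z_bar = -5.9000 - 16.2000i, z*z_bar = 297.25


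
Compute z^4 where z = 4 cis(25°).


r^4 = 4^4 = 256
n*theta = 4*25° = 100° = 100° (mod 360)
a = 256*cos(100°) = -44.4539
b = 256*sin(100°) = 252.1108

256 cis(100°) = -44.4539 + 252.1108i


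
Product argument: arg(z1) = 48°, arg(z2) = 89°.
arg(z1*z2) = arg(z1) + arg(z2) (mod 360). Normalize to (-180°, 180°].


arg(z1*z2) = 48° + 89° = 137°
Normalized to (-180°, 180°]: 137°

137°


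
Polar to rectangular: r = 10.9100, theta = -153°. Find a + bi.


a = 10.9100*cos(-153°) = 10.9100*(-0.89101) = -9.7209
b = 10.9100*sin(-153°) = 10.9100*(-0.45399) = -4.9530

-9.7209 - 4.9530i


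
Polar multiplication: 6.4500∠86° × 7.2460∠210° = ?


r = 6.4500 * 7.2460 = 46.7367
theta = 86° + 210° = 296° = 296° (mod 360)

46.7367 cis(296°)


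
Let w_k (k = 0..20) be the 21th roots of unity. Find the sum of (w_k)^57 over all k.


The roots are w_k = w^k with w = e^(2*pi*i/21), and (w^k)^57 = (w^57)^k.
So S = 1 + u + u^2 + ... + u^(20) with u = w^57.
57 = 2*21 + 15, so 57 is not a multiple of 21: u = (w^21)^2 * w^15 = w^15 ≠ 1 (w is a primitive 21th root), while u^21 = (w^21)^57 = 1.
Geometric series: S = (1 - u^21)/(1 - u) = (1 - 1)/(1 - u) = 0

S = 0


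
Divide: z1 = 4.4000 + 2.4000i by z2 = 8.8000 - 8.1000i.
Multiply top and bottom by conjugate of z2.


Conjugate of z2 = 8.8000 + 8.1000i
Numerator: (4.4000 + 2.4000i)(8.8000 + 8.1000i) = 19.2800 + 56.7600i
Denominator: 8.8^2 + (-8.1)^2 = 143.05
Result = (19.2800 + 56.7600i)/143.05

0.1348 + 0.3968i


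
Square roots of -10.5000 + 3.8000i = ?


|z| = sqrt(110.25+14.44) = 11.1665
sqrt((|z|+a)/2) = sqrt((11.1665+(-10.5))/2) = sqrt(0.3332) = 0.5773
sqrt((|z|-a)/2) = sqrt((11.1665-(-10.5))/2) = sqrt(10.8332) = 3.2914

±(0.5773 + 3.2914i) i.e. 0.5773 + 3.2914i and -0.5773 - 3.2914i


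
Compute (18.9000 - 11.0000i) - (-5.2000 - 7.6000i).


Real: 18.9 + 5.2 = 24.1
Imag: -11 + 7.6 = -3.4

24.1000 - 3.4000i


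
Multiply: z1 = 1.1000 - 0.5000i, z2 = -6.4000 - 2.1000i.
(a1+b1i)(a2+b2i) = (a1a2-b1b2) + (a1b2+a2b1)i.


Real = 1.1*(-6.4) - (-0.5)*(-2.1) = -7.04 - 1.05 = -8.09
Imag = 1.1*(-2.1) - (6.4)*(-0.5) = -2.31 + 3.2 = 0.89

-8.0900 + 0.8900i


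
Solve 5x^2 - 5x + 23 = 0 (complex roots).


disc = (-5)^2 - 4*5*23 = 25 - 460 = -435
sqrt(|disc|) = sqrt(435) = 20.8567
Real part = 5/(2*5) = 0.5000
Imag part = 20.8567/(2*5) = 2.0857

0.5000 ± 2.0857i


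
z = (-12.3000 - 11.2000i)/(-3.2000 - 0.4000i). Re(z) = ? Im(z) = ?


Multiply by conjugate: (-12.3000 - 11.2000i)(-3.2000 + 0.4000i) / ((-3.2)^2 + (-0.4)^2)
Numerator real = -12.3*(-3.2) - (11.2)*(-0.4) = 43.84
Numerator imag = -11.2*(-3.2) - (-12.3)*(-0.4) = 30.92
Denominator = 10.4
Re(z) = 43.84/10.4 = 4.2154
Im(z) = 30.92/10.4 = 2.9731

Re(z) = 4.2154, Im(z) = 2.9731


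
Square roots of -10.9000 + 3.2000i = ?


|z| = sqrt(118.81+10.24) = 11.3600
sqrt((|z|+a)/2) = sqrt((11.3600+(-10.9))/2) = sqrt(0.2300) = 0.4796
sqrt((|z|-a)/2) = sqrt((11.3600-(-10.9))/2) = sqrt(11.1300) = 3.3362

±(0.4796 + 3.3362i) i.e. 0.4796 + 3.3362i and -0.4796 - 3.3362i


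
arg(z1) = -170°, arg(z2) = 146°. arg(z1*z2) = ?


arg(z1*z2) = -170° + 146° = -24°
Normalized to (-180°, 180°]: -24°

-24°


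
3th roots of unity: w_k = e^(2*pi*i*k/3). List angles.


The 3th roots of unity are cis(360k/3°) for k=0..2
Angle step = 360/3 = 120°
Primitive root: cis(120°)
Primitive root = -0.5000 + 0.8660i

3 roots at angles: 0°, 120°, 240°


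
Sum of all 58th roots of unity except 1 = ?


With w = e^(2*pi*i/58), all 58 of the 58th roots of unity w^0 = 1, w, ..., w^(57) sum to 0: 1 + w + ... + w^(57) = (1 - w^58)/(1 - w) = 0 since w^58 = 1, w ≠ 1.
Removing the root 1: w + w^2 + ... + w^(57) = 0 - 1 = -1

Sum = -1


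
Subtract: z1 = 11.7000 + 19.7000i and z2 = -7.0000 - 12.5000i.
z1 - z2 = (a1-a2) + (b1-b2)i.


Real: 11.7 + 7 = 18.7
Imag: 19.7 + 12.5 = 32.2

18.7000 + 32.2000i


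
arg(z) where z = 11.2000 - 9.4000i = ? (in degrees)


Re = 11.2, Im = -9.4
arg = atan2(-9.4, 11.2) = -40.0063 degrees

arg(z) = -40.0063 degrees


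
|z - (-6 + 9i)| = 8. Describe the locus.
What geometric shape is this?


|z - z0| = r is a circle with center z0 and radius r.
Center = (-6, 9), radius = 8

Circle with center (-6, 9) and radius 8


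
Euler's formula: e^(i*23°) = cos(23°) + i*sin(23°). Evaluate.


cos(23°) = 0.9205
sin(23°) = 0.3907

e^(i*23°) = 0.9205 + 0.3907i


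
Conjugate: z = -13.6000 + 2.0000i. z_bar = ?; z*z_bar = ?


z_bar = -13.6000 - 2.0000i
z*z_bar = (-13.6)^2 + 2^2 = 184.96 + 4 = 188.96

z_bar = -13.6000 - 2.0000i, z*z_bar = 188.96


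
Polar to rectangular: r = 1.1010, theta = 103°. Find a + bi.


a = 1.1010*cos(103°) = 1.1010*(-0.225) = -0.2477
b = 1.1010*sin(103°) = 1.1010*0.9744 = 1.0728

-0.2477 + 1.0728i


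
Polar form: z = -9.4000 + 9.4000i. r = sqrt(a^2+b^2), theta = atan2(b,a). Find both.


r = sqrt(88.36+88.36) = sqrt(176.72) = 13.2936
theta = atan2(9.4, -9.4) = 135.0000 degrees

r = 13.2936, theta = 135.0000 degrees


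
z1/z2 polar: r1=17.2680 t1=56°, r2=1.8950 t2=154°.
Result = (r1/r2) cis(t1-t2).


r = 17.2680 / 1.8950 = 9.1124
theta = 56° - 154° = -98° = 262° (mod 360)

9.1124 cis(262°)


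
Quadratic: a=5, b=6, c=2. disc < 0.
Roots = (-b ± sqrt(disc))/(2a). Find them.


disc = 6^2 - 4*5*2 = 36 - 40 = -4
sqrt(|disc|) = sqrt(4) = 2.0000
Real part = -6/(2*5) = -0.6000
Imag part = 2.0000/(2*5) = 0.2000

-0.6000 ± 0.2000i


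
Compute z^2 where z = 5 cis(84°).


r^2 = 5^2 = 25
n*theta = 2*84° = 168° = 168° (mod 360)
a = 25*cos(168°) = -24.4537
b = 25*sin(168°) = 5.1978

25 cis(168°) = -24.4537 + 5.1978i


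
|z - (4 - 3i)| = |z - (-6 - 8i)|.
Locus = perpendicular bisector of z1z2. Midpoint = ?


Equal distances means the locus is the perpendicular bisector of z1 and z2.
Midpoint = ((4+(-6))/2, (-3+(-8))/2) = (-1.0000, -5.5000)

Perpendicular bisector through (-1.0000, -5.5000)


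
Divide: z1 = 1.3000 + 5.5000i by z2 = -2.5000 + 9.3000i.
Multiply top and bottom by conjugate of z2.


Conjugate of z2 = -2.5000 - 9.3000i
Numerator: (1.3000 + 5.5000i)(-2.5000 - 9.3000i) = 47.9000 - 25.8400i
Denominator: (-2.5)^2 + 9.3^2 = 92.74
Result = (47.9000 - 25.8400i)/92.74

0.5165 - 0.2786i


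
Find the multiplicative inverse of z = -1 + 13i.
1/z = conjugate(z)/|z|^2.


|z|^2 = 1+169 = 170
1/z = (-1 - 13i)/170

1/z = -0.0059 - 0.0765i


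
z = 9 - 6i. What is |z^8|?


|z| = sqrt(81+36) = sqrt(117) = 10.8167
|z^8| = |z|^8 = (sqrt(117))^8 = 117^4 = 187388721

|z^8| = 187388721


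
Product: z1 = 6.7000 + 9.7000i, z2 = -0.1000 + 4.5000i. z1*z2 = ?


Real = 6.7*(-0.1) - 9.7*4.5 = -0.67 - 43.65 = -44.32
Imag = 6.7*4.5 - (0.1)*9.7 = 30.15 - (0.97) = 29.18

-44.3200 + 29.1800i


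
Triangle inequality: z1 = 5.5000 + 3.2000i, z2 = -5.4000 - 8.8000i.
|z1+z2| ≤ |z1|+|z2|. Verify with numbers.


|z1| = sqrt(5.5^2 + 3.2^2) = sqrt(40.49) = 6.3632
|z2| = sqrt((-5.4)^2 + (-8.8)^2) = sqrt(106.6) = 10.3247
z1+z2 = 0.1000 - 5.6000i
|z1+z2| = sqrt(31.37) = 5.6009
|z1|+|z2| = 6.3632 + 10.3247 = 16.6879

|z1+z2| = 5.6009 ≤ |z1|+|z2| = 16.6879 (verified)


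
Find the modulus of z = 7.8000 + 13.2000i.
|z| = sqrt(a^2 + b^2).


|z| = sqrt(7.8^2 + 13.2^2) = sqrt(60.84 + 174.24) = sqrt(235.08) = 15.3323

|z| = 15.3323


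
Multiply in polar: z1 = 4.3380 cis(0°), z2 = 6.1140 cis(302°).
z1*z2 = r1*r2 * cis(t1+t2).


r = 4.3380 * 6.1140 = 26.5225
theta = 0° + 302° = 302° = 302° (mod 360)

26.5225 cis(302°)


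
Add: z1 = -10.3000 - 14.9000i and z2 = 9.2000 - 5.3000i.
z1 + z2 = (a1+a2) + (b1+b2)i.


Real: -10.3 + 9.2 = -1.1
Imag: -14.9 - 5.3 = -20.2

-1.1000 - 20.2000i


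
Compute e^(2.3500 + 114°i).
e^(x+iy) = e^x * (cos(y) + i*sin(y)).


e^2.3500 = 10.48557
cos(114°) = -0.40674
sin(114°) = 0.913545
Real = 10.48557*(-0.40674) = -4.2649
Imag = 10.48557*0.913545 = 9.5790

-4.2649 + 9.5790i


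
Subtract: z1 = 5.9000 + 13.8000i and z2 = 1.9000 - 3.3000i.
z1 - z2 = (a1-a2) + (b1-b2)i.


Real: 5.9 - 1.9 = 4
Imag: 13.8 + 3.3 = 17.1

4.0000 + 17.1000i


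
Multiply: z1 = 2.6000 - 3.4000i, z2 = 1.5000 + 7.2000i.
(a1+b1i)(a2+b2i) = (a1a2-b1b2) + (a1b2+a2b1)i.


Real = 2.6*1.5 - (-3.4)*7.2 = 3.9 - (-24.48) = 28.38
Imag = 2.6*7.2 + 1.5*(-3.4) = 18.72 - (5.1) = 13.62

28.3800 + 13.6200i


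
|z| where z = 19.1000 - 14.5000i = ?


|z| = sqrt(19.1^2 + (-14.5)^2) = sqrt(364.81 + 210.25) = sqrt(575.06) = 23.9804

|z| = 23.9804


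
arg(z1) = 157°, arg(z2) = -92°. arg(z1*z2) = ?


arg(z1*z2) = 157° - 92° = 65°
Normalized to (-180°, 180°]: 65°

65°


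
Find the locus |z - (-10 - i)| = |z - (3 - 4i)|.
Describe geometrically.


Equal distances means the locus is the perpendicular bisector of z1 and z2.
Midpoint = ((-10+3)/2, (-1+(-4))/2) = (-3.5000, -2.5000)

Perpendicular bisector through (-3.5000, -2.5000)


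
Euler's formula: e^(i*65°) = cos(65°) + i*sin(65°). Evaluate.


cos(65°) = 0.4226
sin(65°) = 0.9063

e^(i*65°) = 0.4226 + 0.9063i


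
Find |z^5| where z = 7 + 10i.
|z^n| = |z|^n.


|z| = sqrt(49+100) = sqrt(149) = 12.2066
|z^5| = |z|^5 = (sqrt(149))^5 = 149^2 * sqrt(149) = 22201*sqrt(149)

|z^5| = 22201*sqrt(149) ≈ 270997.7412


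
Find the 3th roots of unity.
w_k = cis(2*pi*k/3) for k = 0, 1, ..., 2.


The 3th roots of unity are cis(360k/3°) for k=0..2
Angle step = 360/3 = 120°
Primitive root: cis(120°)
Primitive root = -0.5000 + 0.8660i

3 roots at angles: 0°, 120°, 240°


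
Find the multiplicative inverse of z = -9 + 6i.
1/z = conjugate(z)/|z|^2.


|z|^2 = 81+36 = 117
1/z = (-9 - 6i)/117

1/z = -0.0769 - 0.0513i


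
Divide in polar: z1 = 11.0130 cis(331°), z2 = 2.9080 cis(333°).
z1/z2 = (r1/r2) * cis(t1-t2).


r = 11.0130 / 2.9080 = 3.7871
theta = 331° - 333° = -2° = 358° (mod 360)

3.7871 cis(358°)


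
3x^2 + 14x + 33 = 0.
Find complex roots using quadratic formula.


disc = 14^2 - 4*3*33 = 196 - 396 = -200
sqrt(|disc|) = sqrt(200) = 14.1421
Real part = -14/(2*3) = -2.3333
Imag part = 14.1421/(2*3) = 2.3570

-2.3333 ± 2.3570i


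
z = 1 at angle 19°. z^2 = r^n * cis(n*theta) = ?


r^2 = 1^2 = 1
n*theta = 2*19° = 38° = 38° (mod 360)
a = 1*cos(38°) = 0.7880
b = 1*sin(38°) = 0.6157

1 cis(38°) = 0.7880 + 0.6157i


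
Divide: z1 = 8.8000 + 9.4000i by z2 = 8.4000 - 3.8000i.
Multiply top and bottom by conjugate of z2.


Conjugate of z2 = 8.4000 + 3.8000i
Numerator: (8.8000 + 9.4000i)(8.4000 + 3.8000i) = 38.2000 + 112.4000i
Denominator: 8.4^2 + (-3.8)^2 = 85
Result = (38.2000 + 112.4000i)/85

0.4494 + 1.3224i


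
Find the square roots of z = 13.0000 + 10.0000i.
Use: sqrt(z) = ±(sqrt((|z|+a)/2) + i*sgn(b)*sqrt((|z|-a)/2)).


|z| = sqrt(169+100) = 16.4012
sqrt((|z|+a)/2) = sqrt((16.4012+13)/2) = sqrt(14.7006) = 3.8341
sqrt((|z|-a)/2) = sqrt((16.4012-13)/2) = sqrt(1.7006) = 1.3041

±(3.8341 + 1.3041i) i.e. 3.8341 + 1.3041i and -3.8341 - 1.3041i


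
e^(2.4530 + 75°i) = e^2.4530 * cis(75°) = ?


e^2.4530 = 11.6232
cos(75°) = 0.25882
sin(75°) = 0.9659258
Real = 11.6232*0.25882 = 3.0083
Imag = 11.6232*0.9659258 = 11.2271

3.0083 + 11.2271i


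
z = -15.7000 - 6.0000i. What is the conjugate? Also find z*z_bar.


z_bar = -15.7000 + 6.0000i
z*z_bar = (-15.7)^2 + (-6)^2 = 246.49 + 36 = 282.49

z_bar = -15.7000 + 6.0000i, z*z_bar = 282.49


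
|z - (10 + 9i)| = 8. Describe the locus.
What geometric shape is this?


|z - z0| = r is a circle with center z0 and radius r.
Center = (10, 9), radius = 8

Circle with center (10, 9) and radius 8


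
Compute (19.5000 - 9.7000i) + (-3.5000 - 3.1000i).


Real: 19.5 - 3.5 = 16
Imag: -9.7 - 3.1 = -12.8

16.0000 - 12.8000i


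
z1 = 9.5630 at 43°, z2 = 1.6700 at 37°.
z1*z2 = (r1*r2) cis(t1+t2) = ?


r = 9.5630 * 1.6700 = 15.9702
theta = 43° + 37° = 80° = 80° (mod 360)

15.9702 cis(80°)


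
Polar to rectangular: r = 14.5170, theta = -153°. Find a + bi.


a = 14.5170*cos(-153°) = 14.5170*(-0.891007) = -12.9347
b = 14.5170*sin(-153°) = 14.5170*(-0.45399) = -6.5906

-12.9347 - 6.5906i


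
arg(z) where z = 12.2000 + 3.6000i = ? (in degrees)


Re = 12.2, Im = 3.6
arg = atan2(3.6, 12.2) = 16.4404 degrees

arg(z) = 16.4404 degrees


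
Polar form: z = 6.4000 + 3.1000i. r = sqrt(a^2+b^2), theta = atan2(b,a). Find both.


r = sqrt(40.96+9.61) = sqrt(50.57) = 7.1113
theta = atan2(3.1, 6.4) = 25.8444 degrees

r = 7.1113, theta = 25.8444 degrees


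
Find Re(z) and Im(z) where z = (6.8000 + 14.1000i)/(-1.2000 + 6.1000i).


Multiply by conjugate: (6.8000 + 14.1000i)(-1.2000 - 6.1000i) / ((-1.2)^2 + 6.1^2)
Numerator real = 6.8*(-1.2) + 14.1*6.1 = 77.85
Numerator imag = 14.1*(-1.2) - 6.8*6.1 = -58.4
Denominator = 38.65
Re(z) = 77.85/38.65 = 2.0142
Im(z) = -58.4/38.65 = -1.5110

Re(z) = 2.0142, Im(z) = -1.5110


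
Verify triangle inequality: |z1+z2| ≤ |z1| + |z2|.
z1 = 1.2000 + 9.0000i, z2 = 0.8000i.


|z1| = sqrt(1.2^2 + 9^2) = sqrt(82.44) = 9.0796
|z2| = sqrt(0^2 + 0.8^2) = sqrt(0.64) = 0.8000
z1+z2 = 1.2000 + 9.8000i
|z1+z2| = sqrt(97.48) = 9.8732
|z1|+|z2| = 9.0796 + 0.8000 = 9.8796

|z1+z2| = 9.8732 ≤ |z1|+|z2| = 9.8796 (verified)


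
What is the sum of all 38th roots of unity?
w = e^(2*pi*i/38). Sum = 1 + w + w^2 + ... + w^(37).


The sum of all 38th roots of unity is 0.
Geometric series: (1 - w^38)/(1 - w) = (1-1)/(1-w) = 0 since w^38 = 1, w ≠ 1.
Alternatively: coefficient of z^37 in z^38 - 1 is 0.

0


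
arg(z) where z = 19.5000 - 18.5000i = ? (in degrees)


Re = 19.5, Im = -18.5
arg = atan2(-18.5, 19.5) = -43.4926 degrees

arg(z) = -43.4926 degrees


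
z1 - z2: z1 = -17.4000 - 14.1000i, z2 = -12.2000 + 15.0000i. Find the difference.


Real: -17.4 + 12.2 = -5.2
Imag: -14.1 - 15 = -29.1

-5.2000 - 29.1000i


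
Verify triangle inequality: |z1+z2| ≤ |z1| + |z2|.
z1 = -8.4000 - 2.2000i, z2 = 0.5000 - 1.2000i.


|z1| = sqrt((-8.4)^2 + (-2.2)^2) = sqrt(75.4) = 8.6833
|z2| = sqrt(0.5^2 + (-1.2)^2) = sqrt(1.69) = 1.3000
z1+z2 = -7.9000 - 3.4000i
|z1+z2| = sqrt(73.97) = 8.6006
|z1|+|z2| = 8.6833 + 1.3000 = 9.9833

|z1+z2| = 8.6006 ≤ |z1|+|z2| = 9.9833 (verified)


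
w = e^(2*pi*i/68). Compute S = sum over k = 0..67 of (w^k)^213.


The roots are w_k = w^k with w = e^(2*pi*i/68), and (w^k)^213 = (w^213)^k.
So S = 1 + u + u^2 + ... + u^(67) with u = w^213.
213 = 3*68 + 9, so 213 is not a multiple of 68: u = (w^68)^3 * w^9 = w^9 ≠ 1 (w is a primitive 68th root), while u^68 = (w^68)^213 = 1.
Geometric series: S = (1 - u^68)/(1 - u) = (1 - 1)/(1 - u) = 0

S = 0


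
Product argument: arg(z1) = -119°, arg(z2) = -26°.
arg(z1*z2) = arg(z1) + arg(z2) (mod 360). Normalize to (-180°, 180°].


arg(z1*z2) = -119° - 26° = -145°
Normalized to (-180°, 180°]: -145°

-145°


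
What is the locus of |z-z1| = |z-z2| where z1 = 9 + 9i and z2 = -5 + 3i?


Equal distances means the locus is the perpendicular bisector of z1 and z2.
Midpoint = ((9+(-5))/2, (9+3)/2) = (2.0000, 6.0000)

Perpendicular bisector through (2.0000, 6.0000)


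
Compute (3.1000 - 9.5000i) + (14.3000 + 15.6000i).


Real: 3.1 + 14.3 = 17.4
Imag: -9.5 + 15.6 = 6.1

17.4000 + 6.1000i


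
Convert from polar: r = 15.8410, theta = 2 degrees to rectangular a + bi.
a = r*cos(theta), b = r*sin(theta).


a = 15.8410*cos(2°) = 15.8410*0.999391 = 15.8314
b = 15.8410*sin(2°) = 15.8410*0.034899 = 0.5528

15.8314 + 0.5528i


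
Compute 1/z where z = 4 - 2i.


|z|^2 = 16+4 = 20
1/z = (4 + 2i)/20

1/z = 0.2000 + 0.1000i


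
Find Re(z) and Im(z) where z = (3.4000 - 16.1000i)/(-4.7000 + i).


Multiply by conjugate: (3.4000 - 16.1000i)(-4.7000 - i) / ((-4.7)^2 + 1^2)
Numerator real = 3.4*(-4.7) - (16.1)*1 = -32.08
Numerator imag = -16.1*(-4.7) - 3.4*1 = 72.27
Denominator = 23.09
Re(z) = -32.08/23.09 = -1.3893
Im(z) = 72.27/23.09 = 3.1299

Re(z) = -1.3893, Im(z) = 3.1299


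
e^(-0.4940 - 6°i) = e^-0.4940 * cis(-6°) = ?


e^-0.4940 = 0.6102
cos(-6°) = 0.9945
sin(-6°) = -0.1045
Real = 0.6102*0.9945 = 0.6068
Imag = 0.6102*(-0.1045) = -0.0638

0.6068 - 0.0638i


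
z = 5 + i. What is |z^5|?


|z| = sqrt(25+1) = sqrt(26) = 5.0990
|z^5| = |z|^5 = (sqrt(26))^5 = 26^2 * sqrt(26) = 676*sqrt(26)

|z^5| = 676*sqrt(26) ≈ 3446.9372


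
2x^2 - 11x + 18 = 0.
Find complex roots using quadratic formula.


disc = (-11)^2 - 4*2*18 = 121 - 144 = -23
sqrt(|disc|) = sqrt(23) = 4.7958
Real part = 11/(2*2) = 2.7500
Imag part = 4.7958/(2*2) = 1.1990

2.7500 ± 1.1990i


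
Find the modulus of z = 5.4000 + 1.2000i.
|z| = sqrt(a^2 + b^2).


|z| = sqrt(5.4^2 + 1.2^2) = sqrt(29.16 + 1.44) = sqrt(30.6) = 5.5317

|z| = 5.5317


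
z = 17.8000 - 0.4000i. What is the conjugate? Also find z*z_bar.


z_bar = 17.8000 + 0.4000i
z*z_bar = 17.8^2 + (-0.4)^2 = 316.84 + 0.16 = 317

z_bar = 17.8000 + 0.4000i, z*z_bar = 317


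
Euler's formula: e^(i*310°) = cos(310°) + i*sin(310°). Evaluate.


cos(310°) = 0.6428
sin(310°) = -0.7660

e^(i*310°) = 0.6428 - 0.7660i


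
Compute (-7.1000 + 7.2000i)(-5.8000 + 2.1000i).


Real = -7.1*(-5.8) - 7.2*2.1 = 41.18 - 15.12 = 26.06
Imag = -7.1*2.1 - (5.8)*7.2 = -14.91 - (41.76) = -56.67

26.0600 - 56.6700i


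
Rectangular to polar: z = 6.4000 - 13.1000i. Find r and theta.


r = sqrt(40.96+171.61) = sqrt(212.57) = 14.5798
theta = atan2(-13.1, 6.4) = -63.9622 degrees

r = 14.5798, theta = -63.9622 degrees


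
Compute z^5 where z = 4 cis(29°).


r^5 = 4^5 = 1024
n*theta = 5*29° = 145° = 145° (mod 360)
a = 1024*cos(145°) = -838.8117
b = 1024*sin(145°) = 587.3423

1024 cis(145°) = -838.8117 + 587.3423i


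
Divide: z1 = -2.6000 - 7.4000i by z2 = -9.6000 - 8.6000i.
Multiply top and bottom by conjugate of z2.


Conjugate of z2 = -9.6000 + 8.6000i
Numerator: (-2.6000 - 7.4000i)(-9.6000 + 8.6000i) = 88.6000 + 48.6800i
Denominator: (-9.6)^2 + (-8.6)^2 = 166.12
Result = (88.6000 + 48.6800i)/166.12

0.5333 + 0.2930i


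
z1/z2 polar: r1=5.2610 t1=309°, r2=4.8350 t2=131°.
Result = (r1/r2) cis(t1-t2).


r = 5.2610 / 4.8350 = 1.0881
theta = 309° - 131° = 178° = 178° (mod 360)

1.0881 cis(178°)


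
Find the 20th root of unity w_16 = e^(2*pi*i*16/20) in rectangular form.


Angle = 360*16/20 = 288°
a = cos(288°) = 0.3090
b = sin(288°) = -0.9511

0.3090 - 0.9511i


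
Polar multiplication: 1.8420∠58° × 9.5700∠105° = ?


r = 1.8420 * 9.5700 = 17.6279
theta = 58° + 105° = 163° = 163° (mod 360)

17.6279 cis(163°)


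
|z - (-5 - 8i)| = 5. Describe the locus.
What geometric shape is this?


|z - z0| = r is a circle with center z0 and radius r.
Center = (-5, -8), radius = 5

Circle with center (-5, -8) and radius 5


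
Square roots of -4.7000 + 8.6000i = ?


|z| = sqrt(22.09+73.96) = 9.8005
sqrt((|z|+a)/2) = sqrt((9.8005+(-4.7))/2) = sqrt(2.5503) = 1.5970
sqrt((|z|-a)/2) = sqrt((9.8005-(-4.7))/2) = sqrt(7.2503) = 2.6926

±(1.5970 + 2.6926i) i.e. 1.5970 + 2.6926i and -1.5970 - 2.6926i


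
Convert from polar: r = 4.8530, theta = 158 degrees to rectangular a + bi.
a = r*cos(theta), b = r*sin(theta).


a = 4.8530*cos(158°) = 4.8530*(-0.92718) = -4.4996
b = 4.8530*sin(158°) = 4.8530*0.37461 = 1.8180

-4.4996 + 1.8180i


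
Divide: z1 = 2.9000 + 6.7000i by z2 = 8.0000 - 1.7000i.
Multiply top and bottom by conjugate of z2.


Conjugate of z2 = 8.0000 + 1.7000i
Numerator: (2.9000 + 6.7000i)(8.0000 + 1.7000i) = 11.8100 + 58.5300i
Denominator: 8^2 + (-1.7)^2 = 66.89
Result = (11.8100 + 58.5300i)/66.89

0.1766 + 0.8750i


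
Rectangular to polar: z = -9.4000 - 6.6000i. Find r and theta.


r = sqrt(88.36+43.56) = sqrt(131.92) = 11.4856
theta = atan2(-6.6, -9.4) = -144.9262 degrees

r = 11.4856, theta = -144.9262 degrees


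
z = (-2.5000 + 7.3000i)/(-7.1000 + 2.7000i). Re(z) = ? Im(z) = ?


Multiply by conjugate: (-2.5000 + 7.3000i)(-7.1000 - 2.7000i) / ((-7.1)^2 + 2.7^2)
Numerator real = -2.5*(-7.1) + 7.3*2.7 = 37.46
Numerator imag = 7.3*(-7.1) - (-2.5)*2.7 = -45.08
Denominator = 57.7
Re(z) = 37.46/57.7 = 0.6492
Im(z) = -45.08/57.7 = -0.7813

Re(z) = 0.6492, Im(z) = -0.7813


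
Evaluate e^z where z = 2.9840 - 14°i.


e^2.9840 = 19.7667
cos(-14°) = 0.9703
sin(-14°) = -0.24192
Real = 19.7667*0.9703 = 19.1796
Imag = 19.7667*(-0.24192) = -4.7820

19.1796 - 4.7820i


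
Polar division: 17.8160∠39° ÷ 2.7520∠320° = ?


r = 17.8160 / 2.7520 = 6.4738
theta = 39° - 320° = -281° = 79° (mod 360)

6.4738 cis(79°)


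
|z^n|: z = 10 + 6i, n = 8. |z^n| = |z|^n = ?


|z| = sqrt(100+36) = sqrt(136) = 11.6619
|z^8| = |z|^8 = (sqrt(136))^8 = 136^4 = 342102016

|z^8| = 342102016


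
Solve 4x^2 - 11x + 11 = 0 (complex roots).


disc = (-11)^2 - 4*4*11 = 121 - 176 = -55
sqrt(|disc|) = sqrt(55) = 7.4162
Real part = 11/(2*4) = 1.3750
Imag part = 7.4162/(2*4) = 0.9270

1.3750 ± 0.9270i


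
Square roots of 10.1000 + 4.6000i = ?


|z| = sqrt(102.01+21.16) = 11.0982
sqrt((|z|+a)/2) = sqrt((11.0982+10.1)/2) = sqrt(10.5991) = 3.2556
sqrt((|z|-a)/2) = sqrt((11.0982-10.1)/2) = sqrt(0.4991) = 0.7065

±(3.2556 + 0.7065i) i.e. 3.2556 + 0.7065i and -3.2556 - 0.7065i


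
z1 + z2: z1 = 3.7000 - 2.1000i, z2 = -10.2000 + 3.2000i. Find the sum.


Real: 3.7 - 10.2 = -6.5
Imag: -2.1 + 3.2 = 1.1

-6.5000 + 1.1000i


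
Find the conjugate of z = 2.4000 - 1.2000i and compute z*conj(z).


z_bar = 2.4000 + 1.2000i
z*z_bar = 2.4^2 + (-1.2)^2 = 5.76 + 1.44 = 7.2

z_bar = 2.4000 + 1.2000i, z*z_bar = 7.2


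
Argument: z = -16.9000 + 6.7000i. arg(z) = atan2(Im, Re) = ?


Re = -16.9, Im = 6.7
arg = atan2(6.7, -16.9) = 158.3742 degrees

arg(z) = 158.3742 degrees


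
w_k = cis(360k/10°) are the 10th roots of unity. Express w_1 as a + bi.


Angle = 360*1/10 = 36°
a = cos(36°) = 0.8090
b = sin(36°) = 0.5878

0.8090 + 0.5878i


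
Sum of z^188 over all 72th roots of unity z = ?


The roots are w_k = w^k with w = e^(2*pi*i/72), and (w^k)^188 = (w^188)^k.
So S = 1 + u + u^2 + ... + u^(71) with u = w^188.
188 = 2*72 + 44, so 188 is not a multiple of 72: u = (w^72)^2 * w^44 = w^44 ≠ 1 (w is a primitive 72th root), while u^72 = (w^72)^188 = 1.
Geometric series: S = (1 - u^72)/(1 - u) = (1 - 1)/(1 - u) = 0

S = 0


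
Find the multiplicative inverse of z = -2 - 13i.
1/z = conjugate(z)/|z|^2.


|z|^2 = 4+169 = 173
1/z = (-2 + 13i)/173

1/z = -0.0116 + 0.0751i


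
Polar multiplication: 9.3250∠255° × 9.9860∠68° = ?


r = 9.3250 * 9.9860 = 93.1195
theta = 255° + 68° = 323° = 323° (mod 360)

93.1195 cis(323°)


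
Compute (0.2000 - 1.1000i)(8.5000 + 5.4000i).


Real = 0.2*8.5 - (-1.1)*5.4 = 1.7 - (-5.94) = 7.64
Imag = 0.2*5.4 + 8.5*(-1.1) = 1.08 - (9.35) = -8.27

7.6400 - 8.2700i


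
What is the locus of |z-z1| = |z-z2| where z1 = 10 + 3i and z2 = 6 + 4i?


Equal distances means the locus is the perpendicular bisector of z1 and z2.
Midpoint = ((10+6)/2, (3+4)/2) = (8.0000, 3.5000)

Perpendicular bisector through (8.0000, 3.5000)


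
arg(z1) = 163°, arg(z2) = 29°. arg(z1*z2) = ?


arg(z1*z2) = 163° + 29° = 192°
Normalized to (-180°, 180°]: -168°

-168°


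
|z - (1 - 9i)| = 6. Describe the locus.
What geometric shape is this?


|z - z0| = r is a circle with center z0 and radius r.
Center = (1, -9), radius = 6

Circle with center (1, -9) and radius 6


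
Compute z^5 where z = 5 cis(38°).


r^5 = 5^5 = 3125
n*theta = 5*38° = 190° = 190° (mod 360)
a = 3125*cos(190°) = -3077.5242
b = 3125*sin(190°) = -542.6506

3125 cis(190°) = -3077.5242 - 542.6506i


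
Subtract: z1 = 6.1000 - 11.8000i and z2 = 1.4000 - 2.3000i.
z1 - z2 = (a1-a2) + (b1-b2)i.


Real: 6.1 - 1.4 = 4.7
Imag: -11.8 + 2.3 = -9.5

4.7000 - 9.5000i


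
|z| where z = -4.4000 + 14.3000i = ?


|z| = sqrt((-4.4)^2 + 14.3^2) = sqrt(19.36 + 204.49) = sqrt(223.85) = 14.9616

|z| = 14.9616


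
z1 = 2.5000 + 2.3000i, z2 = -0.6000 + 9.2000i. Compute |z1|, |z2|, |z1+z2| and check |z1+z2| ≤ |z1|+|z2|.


|z1| = sqrt(2.5^2 + 2.3^2) = sqrt(11.54) = 3.3971
|z2| = sqrt((-0.6)^2 + 9.2^2) = sqrt(85) = 9.2195
z1+z2 = 1.9000 + 11.5000i
|z1+z2| = sqrt(135.86) = 11.6559
|z1|+|z2| = 3.3971 + 9.2195 = 12.6166

|z1+z2| = 11.6559 ≤ |z1|+|z2| = 12.6166 (verified)


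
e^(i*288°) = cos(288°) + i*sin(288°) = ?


cos(288°) = 0.3090
sin(288°) = -0.9511

e^(i*288°) = 0.3090 - 0.9511i


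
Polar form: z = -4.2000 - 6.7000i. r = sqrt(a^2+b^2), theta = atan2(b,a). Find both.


r = sqrt(17.64+44.89) = sqrt(62.53) = 7.9076
theta = atan2(-6.7, -4.2) = -122.0822 degrees

r = 7.9076, theta = -122.0822 degrees


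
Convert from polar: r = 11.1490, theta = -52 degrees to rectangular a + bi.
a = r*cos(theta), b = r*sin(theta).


a = 11.1490*cos(-52°) = 11.1490*0.61566 = 6.8640
b = 11.1490*sin(-52°) = 11.1490*(-0.78801) = -8.7855

6.8640 - 8.7855i


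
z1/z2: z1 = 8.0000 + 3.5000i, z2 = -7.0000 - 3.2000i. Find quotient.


Conjugate of z2 = -7.0000 + 3.2000i
Numerator: (8.0000 + 3.5000i)(-7.0000 + 3.2000i) = -67.2000 + 1.1000i
Denominator: (-7)^2 + (-3.2)^2 = 59.24
Result = (-67.2000 + 1.1000i)/59.24

-1.1344 + 0.0186i
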